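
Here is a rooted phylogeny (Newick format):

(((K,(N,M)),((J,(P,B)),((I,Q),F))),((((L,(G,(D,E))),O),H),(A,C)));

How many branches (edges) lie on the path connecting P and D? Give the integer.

12

The MRCA of P and D is the root of the tree.
From P up to that node: 5 branches. From D up to the same node: 7 branches. Total: 5 + 7 = 12.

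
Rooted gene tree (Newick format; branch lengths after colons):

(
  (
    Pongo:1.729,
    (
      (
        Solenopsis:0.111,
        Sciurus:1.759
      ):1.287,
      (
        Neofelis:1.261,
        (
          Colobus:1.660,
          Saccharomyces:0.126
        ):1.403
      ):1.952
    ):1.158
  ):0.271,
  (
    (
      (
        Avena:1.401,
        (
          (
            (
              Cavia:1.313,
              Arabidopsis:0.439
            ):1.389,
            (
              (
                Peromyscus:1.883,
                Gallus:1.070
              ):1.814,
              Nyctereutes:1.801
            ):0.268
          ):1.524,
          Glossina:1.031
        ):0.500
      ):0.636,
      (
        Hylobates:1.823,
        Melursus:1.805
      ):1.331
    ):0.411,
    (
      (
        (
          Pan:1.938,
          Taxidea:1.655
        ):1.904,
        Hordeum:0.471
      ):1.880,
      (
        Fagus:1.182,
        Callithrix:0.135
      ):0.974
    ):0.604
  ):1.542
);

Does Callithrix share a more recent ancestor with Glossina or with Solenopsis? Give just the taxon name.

Glossina

The MRCA of Callithrix and Glossina subtends (((Avena,(((Cavia,Arabidopsis),((Peromyscus,Gallus),Nyctereutes)),Glossina)),(Hylobates,Melursus)),(((Pan,Taxidea),Hordeum),(Fagus,Callithrix))) (14 taxa).
The MRCA of Callithrix and Solenopsis is the root, subtending the entire tree (20 taxa).
The first is nested inside the second, so Callithrix shares a more recent common ancestor with Glossina.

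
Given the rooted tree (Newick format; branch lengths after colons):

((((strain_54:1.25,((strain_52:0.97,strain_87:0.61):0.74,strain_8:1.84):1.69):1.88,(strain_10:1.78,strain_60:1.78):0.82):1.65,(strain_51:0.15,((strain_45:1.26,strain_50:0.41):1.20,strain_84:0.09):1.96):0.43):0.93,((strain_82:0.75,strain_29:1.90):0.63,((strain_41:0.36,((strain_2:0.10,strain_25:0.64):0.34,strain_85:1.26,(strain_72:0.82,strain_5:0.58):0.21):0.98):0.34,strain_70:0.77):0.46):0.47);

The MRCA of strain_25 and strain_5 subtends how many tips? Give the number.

The MRCA of strain_25 and strain_5 is the node subtending ((strain_2,strain_25),strain_85,(strain_72,strain_5)).
That clade contains 5 terminal taxa: strain_2, strain_25, strain_5, strain_72, strain_85.

5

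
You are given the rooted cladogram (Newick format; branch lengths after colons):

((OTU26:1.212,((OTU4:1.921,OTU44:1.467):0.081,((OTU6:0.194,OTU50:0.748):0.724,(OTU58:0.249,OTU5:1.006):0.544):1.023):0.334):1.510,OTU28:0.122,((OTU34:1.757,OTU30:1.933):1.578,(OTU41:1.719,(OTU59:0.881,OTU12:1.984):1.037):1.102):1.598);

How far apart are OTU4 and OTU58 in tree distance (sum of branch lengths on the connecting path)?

3.818

The path runs OTU4 → … → MRCA → … → OTU58; the MRCA is the node subtending ((OTU4,OTU44),((OTU6,OTU50),(OTU58,OTU5))).
Branch lengths along that path: 1.921 + 0.081 + 1.023 + 0.544 + 0.249 = 3.818.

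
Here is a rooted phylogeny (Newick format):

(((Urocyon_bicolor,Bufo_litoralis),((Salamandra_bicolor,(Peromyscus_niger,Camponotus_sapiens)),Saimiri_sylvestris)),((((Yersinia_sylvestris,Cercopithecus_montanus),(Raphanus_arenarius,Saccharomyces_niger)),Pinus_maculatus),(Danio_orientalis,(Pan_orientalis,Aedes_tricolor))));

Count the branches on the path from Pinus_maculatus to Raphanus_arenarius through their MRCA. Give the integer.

The MRCA of Pinus_maculatus and Raphanus_arenarius is the node subtending (((Yersinia_sylvestris,Cercopithecus_montanus),(Raphanus_arenarius,Saccharomyces_niger)),Pinus_maculatus).
From Pinus_maculatus up to that node: 1 branch. From Raphanus_arenarius up to the same node: 3 branches. Total: 1 + 3 = 4.

4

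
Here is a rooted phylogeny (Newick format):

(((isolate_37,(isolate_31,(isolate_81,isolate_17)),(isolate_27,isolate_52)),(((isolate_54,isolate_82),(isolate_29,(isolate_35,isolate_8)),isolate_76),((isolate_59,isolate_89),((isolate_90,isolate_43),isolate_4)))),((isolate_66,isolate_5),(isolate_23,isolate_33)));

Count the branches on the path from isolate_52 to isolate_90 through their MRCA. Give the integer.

The MRCA of isolate_52 and isolate_90 is the node subtending ((isolate_37,(isolate_31,(isolate_81,isolate_17)),(isolate_27,isolate_52)),(((isolate_54,isolate_82),(isolate_29,(isolate_35,isolate_8)),isolate_76),((isolate_59,isolate_89),((isolate_90,isolate_43),isolate_4)))).
From isolate_52 up to that node: 3 branches. From isolate_90 up to the same node: 5 branches. Total: 3 + 5 = 8.

8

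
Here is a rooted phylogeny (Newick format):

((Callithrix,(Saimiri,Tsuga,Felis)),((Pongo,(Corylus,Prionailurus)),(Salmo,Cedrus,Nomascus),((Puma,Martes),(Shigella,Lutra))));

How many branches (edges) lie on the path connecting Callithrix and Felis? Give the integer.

The MRCA of Callithrix and Felis is the node subtending (Callithrix,(Saimiri,Tsuga,Felis)).
From Callithrix up to that node: 1 branch. From Felis up to the same node: 2 branches. Total: 1 + 2 = 3.

3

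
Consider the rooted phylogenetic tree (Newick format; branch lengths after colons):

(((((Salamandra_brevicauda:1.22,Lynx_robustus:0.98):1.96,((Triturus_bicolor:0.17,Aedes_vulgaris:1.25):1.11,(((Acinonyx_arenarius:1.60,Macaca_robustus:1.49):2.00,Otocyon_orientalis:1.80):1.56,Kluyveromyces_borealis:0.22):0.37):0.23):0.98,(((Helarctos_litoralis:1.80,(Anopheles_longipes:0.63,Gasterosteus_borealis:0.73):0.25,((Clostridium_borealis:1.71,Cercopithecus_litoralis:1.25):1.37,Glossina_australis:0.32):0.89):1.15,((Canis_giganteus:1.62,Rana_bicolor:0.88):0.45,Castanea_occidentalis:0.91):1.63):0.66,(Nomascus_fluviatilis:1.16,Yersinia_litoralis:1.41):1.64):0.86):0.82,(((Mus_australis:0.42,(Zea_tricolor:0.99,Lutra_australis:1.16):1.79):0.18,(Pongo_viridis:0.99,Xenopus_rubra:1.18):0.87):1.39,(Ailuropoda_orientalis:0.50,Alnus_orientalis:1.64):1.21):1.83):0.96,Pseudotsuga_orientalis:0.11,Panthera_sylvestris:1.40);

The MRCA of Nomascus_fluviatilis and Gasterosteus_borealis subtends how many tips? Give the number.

11

The MRCA of Nomascus_fluviatilis and Gasterosteus_borealis is the node subtending (((Helarctos_litoralis,(Anopheles_longipes,Gasterosteus_borealis),((Clostridium_borealis,Cercopithecus_litoralis),Glossina_australis)),((Canis_giganteus,Rana_bicolor),Castanea_occidentalis)),(Nomascus_fluviatilis,Yersinia_litoralis)).
That clade contains 11 terminal taxa: Anopheles_longipes, Canis_giganteus, Castanea_occidentalis, Cercopithecus_litoralis, Clostridium_borealis, Gasterosteus_borealis, Glossina_australis, Helarctos_litoralis, Nomascus_fluviatilis, Rana_bicolor, Yersinia_litoralis.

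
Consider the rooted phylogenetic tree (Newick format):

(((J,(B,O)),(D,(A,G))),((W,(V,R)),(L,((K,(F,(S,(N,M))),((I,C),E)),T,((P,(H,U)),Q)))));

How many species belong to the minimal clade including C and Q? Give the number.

The MRCA of C and Q is the node subtending ((K,(F,(S,(N,M))),((I,C),E)),T,((P,(H,U)),Q)).
That clade contains 13 terminal taxa: C, E, F, H, I, K, M, N, P, Q, S, T, U.

13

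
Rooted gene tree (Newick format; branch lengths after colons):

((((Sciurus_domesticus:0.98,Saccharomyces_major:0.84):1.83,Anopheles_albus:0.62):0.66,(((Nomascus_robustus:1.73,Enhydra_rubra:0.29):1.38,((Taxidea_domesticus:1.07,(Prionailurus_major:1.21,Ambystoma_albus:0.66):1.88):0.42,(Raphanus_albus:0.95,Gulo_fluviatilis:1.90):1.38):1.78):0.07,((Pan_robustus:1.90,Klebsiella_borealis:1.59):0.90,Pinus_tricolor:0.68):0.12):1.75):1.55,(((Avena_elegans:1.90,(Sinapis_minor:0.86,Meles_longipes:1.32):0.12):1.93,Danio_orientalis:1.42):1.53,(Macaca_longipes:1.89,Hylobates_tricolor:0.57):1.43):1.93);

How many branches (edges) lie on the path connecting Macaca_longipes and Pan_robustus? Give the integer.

8

The MRCA of Macaca_longipes and Pan_robustus is the root of the tree.
From Macaca_longipes up to that node: 3 branches. From Pan_robustus up to the same node: 5 branches. Total: 3 + 5 = 8.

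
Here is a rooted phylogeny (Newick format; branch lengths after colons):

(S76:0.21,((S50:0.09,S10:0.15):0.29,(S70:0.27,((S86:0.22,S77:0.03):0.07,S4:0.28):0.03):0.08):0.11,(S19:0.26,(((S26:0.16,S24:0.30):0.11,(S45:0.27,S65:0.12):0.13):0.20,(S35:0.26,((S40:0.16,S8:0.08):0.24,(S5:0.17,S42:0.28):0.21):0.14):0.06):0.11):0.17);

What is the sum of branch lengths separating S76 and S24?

1.10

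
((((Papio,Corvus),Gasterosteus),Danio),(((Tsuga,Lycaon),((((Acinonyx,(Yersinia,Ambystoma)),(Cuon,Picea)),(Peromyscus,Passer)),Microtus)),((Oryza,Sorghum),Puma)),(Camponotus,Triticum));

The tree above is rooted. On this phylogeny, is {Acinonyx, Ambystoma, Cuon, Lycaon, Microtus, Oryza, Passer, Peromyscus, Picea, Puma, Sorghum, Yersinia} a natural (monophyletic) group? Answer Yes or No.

No

The MRCA of the listed taxa subtends (((Tsuga,Lycaon),((((Acinonyx,(Yersinia,Ambystoma)),(Cuon,Picea)),(Peromyscus,Passer)),Microtus)),((Oryza,Sorghum),Puma)).
That clade also contains Tsuga, which is not in the proposed group, so the group is not monophyletic.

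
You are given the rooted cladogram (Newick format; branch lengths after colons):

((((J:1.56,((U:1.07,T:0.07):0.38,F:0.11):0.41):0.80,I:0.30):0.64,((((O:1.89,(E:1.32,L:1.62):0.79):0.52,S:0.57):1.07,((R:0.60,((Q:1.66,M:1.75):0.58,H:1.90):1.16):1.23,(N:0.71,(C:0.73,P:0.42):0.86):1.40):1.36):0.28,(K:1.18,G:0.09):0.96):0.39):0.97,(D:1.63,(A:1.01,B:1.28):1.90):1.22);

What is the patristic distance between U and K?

The path runs U → … → MRCA → … → K; the MRCA is the node subtending (((J,((U,T),F)),I),((((O,(E,L)),S),((R,((Q,M),H)),(N,(C,P)))),(K,G))).
Branch lengths along that path: 1.07 + 0.38 + 0.41 + 0.80 + 0.64 + 0.39 + 0.96 + 1.18 = 5.83.

5.83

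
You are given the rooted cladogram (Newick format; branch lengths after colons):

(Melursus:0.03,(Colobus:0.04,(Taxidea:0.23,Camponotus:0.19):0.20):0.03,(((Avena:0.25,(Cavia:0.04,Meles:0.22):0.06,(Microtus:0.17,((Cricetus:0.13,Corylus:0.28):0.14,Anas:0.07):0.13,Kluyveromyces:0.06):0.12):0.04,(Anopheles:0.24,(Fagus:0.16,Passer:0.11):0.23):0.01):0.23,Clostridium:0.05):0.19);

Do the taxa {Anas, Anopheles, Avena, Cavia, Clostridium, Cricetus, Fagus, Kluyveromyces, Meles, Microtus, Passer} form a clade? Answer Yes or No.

No

The MRCA of the listed taxa subtends (((Avena,(Cavia,Meles),(Microtus,((Cricetus,Corylus),Anas),Kluyveromyces)),(Anopheles,(Fagus,Passer))),Clostridium).
That clade also contains Corylus, which is not in the proposed group, so the group is not monophyletic.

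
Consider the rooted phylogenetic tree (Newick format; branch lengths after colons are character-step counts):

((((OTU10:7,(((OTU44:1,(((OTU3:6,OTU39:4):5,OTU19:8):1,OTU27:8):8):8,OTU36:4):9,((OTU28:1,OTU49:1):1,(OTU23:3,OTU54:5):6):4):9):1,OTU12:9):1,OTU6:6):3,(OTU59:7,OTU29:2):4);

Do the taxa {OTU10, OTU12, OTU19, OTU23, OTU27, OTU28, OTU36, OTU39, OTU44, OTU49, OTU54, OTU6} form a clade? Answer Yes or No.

The MRCA of the listed taxa subtends (((OTU10,(((OTU44,(((OTU3,OTU39),OTU19),OTU27)),OTU36),((OTU28,OTU49),(OTU23,OTU54)))),OTU12),OTU6).
That clade also contains OTU3, which is not in the proposed group, so the group is not monophyletic.

No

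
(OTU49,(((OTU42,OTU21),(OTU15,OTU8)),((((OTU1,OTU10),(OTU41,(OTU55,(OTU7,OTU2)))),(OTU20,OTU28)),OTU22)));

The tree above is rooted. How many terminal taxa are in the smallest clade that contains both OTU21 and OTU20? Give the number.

13

The MRCA of OTU21 and OTU20 is the node subtending (((OTU42,OTU21),(OTU15,OTU8)),((((OTU1,OTU10),(OTU41,(OTU55,(OTU7,OTU2)))),(OTU20,OTU28)),OTU22)).
That clade contains 13 terminal taxa: OTU1, OTU10, OTU15, OTU2, OTU20, OTU21, OTU22, OTU28, OTU41, OTU42, OTU55, OTU7, OTU8.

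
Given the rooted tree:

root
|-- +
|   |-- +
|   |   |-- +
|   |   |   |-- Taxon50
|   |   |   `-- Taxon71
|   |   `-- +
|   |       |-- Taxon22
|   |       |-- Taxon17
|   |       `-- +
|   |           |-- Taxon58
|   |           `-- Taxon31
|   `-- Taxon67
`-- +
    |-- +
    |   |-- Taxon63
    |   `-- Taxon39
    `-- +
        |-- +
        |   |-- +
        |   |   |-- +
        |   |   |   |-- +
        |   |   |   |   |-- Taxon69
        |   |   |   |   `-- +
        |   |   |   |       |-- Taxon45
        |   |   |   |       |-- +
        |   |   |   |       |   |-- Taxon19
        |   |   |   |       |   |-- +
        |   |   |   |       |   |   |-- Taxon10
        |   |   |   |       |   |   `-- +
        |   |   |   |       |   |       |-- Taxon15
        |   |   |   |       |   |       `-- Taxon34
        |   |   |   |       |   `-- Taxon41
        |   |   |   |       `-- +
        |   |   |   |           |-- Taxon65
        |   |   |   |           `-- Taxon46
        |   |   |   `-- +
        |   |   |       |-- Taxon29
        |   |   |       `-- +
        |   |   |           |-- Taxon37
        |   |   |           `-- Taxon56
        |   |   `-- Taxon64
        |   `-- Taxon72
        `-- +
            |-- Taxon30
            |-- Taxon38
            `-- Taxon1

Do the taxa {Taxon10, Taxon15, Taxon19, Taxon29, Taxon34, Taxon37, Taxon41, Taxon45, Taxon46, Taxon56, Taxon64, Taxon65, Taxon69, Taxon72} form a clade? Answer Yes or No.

The most recent common ancestor of these taxa subtends ((((Taxon69,(Taxon45,(Taxon19,(Taxon10,(Taxon15,Taxon34)),Taxon41),(Taxon65,Taxon46))),(Taxon29,(Taxon37,Taxon56))),Taxon64),Taxon72).
That clade has exactly 14 tips — every listed taxon and nothing else — so the group is monophyletic.

Yes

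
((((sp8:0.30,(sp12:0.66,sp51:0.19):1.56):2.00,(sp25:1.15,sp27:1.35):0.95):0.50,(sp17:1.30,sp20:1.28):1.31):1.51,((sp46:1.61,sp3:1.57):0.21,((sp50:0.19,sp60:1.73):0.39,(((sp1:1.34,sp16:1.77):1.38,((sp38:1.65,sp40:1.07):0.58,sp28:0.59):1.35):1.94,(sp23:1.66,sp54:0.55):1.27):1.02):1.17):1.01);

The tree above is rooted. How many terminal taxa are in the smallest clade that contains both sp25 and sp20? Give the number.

The MRCA of sp25 and sp20 is the node subtending (((sp8,(sp12,sp51)),(sp25,sp27)),(sp17,sp20)).
That clade contains 7 terminal taxa: sp12, sp17, sp20, sp25, sp27, sp51, sp8.

7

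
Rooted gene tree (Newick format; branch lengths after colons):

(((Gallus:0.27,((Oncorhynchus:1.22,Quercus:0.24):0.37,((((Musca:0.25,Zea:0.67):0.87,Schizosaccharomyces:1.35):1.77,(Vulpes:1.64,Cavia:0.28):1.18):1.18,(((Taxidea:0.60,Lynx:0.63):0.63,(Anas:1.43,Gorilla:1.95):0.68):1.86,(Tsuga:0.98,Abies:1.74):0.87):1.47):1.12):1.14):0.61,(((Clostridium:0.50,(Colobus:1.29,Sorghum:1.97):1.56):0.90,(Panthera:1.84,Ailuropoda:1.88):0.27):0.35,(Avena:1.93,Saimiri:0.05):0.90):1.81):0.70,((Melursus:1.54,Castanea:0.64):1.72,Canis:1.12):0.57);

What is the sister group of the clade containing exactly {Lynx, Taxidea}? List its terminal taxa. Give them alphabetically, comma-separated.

Anas, Gorilla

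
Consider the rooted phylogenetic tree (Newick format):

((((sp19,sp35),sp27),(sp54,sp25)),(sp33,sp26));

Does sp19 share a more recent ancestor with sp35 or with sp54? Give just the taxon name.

sp35

The MRCA of sp19 and sp35 subtends (sp19,sp35) (2 taxa).
The MRCA of sp19 and sp54 subtends (((sp19,sp35),sp27),(sp54,sp25)) (5 taxa).
The first is nested inside the second, so sp19 shares a more recent common ancestor with sp35.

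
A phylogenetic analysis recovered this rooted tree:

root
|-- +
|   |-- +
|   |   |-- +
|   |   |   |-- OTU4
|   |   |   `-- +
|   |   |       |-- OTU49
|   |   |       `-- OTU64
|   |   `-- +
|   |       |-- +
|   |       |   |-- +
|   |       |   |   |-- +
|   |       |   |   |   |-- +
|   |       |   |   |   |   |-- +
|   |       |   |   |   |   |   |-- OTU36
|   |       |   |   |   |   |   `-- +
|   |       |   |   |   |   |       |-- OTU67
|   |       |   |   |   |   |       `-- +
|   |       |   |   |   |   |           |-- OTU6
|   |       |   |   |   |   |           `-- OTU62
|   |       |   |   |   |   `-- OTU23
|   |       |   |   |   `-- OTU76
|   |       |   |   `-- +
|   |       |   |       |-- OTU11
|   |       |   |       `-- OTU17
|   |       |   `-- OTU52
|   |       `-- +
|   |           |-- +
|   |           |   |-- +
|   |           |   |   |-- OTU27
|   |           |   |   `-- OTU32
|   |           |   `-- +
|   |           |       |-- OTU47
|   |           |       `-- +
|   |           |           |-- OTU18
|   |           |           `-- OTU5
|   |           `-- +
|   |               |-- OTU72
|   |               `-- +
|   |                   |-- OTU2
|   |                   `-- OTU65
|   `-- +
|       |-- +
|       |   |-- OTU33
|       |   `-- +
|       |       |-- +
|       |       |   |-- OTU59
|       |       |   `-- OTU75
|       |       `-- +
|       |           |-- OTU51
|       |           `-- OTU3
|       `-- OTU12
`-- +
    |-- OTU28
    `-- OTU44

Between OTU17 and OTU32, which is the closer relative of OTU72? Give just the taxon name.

OTU32

The MRCA of OTU72 and OTU32 subtends (((OTU27,OTU32),(OTU47,(OTU18,OTU5))),(OTU72,(OTU2,OTU65))) (8 taxa).
The MRCA of OTU72 and OTU17 subtends ((((((OTU36,(OTU67,(OTU6,OTU62))),OTU23),OTU76),(OTU11,OTU17)),OTU52),(((OTU27,OTU32),(OTU47,(OTU18,OTU5))),(OTU72,(OTU2,OTU65)))) (17 taxa).
The first is nested inside the second, so OTU72 shares a more recent common ancestor with OTU32.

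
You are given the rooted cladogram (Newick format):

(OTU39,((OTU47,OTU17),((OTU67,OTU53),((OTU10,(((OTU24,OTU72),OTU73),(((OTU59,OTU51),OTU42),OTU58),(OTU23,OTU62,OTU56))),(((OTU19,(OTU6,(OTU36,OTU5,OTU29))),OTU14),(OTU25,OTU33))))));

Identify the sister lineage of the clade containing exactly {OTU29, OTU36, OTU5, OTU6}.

The clade containing exactly {OTU29, OTU36, OTU5, OTU6} attaches to the tree at the node subtending (OTU19,(OTU6,(OTU36,OTU5,OTU29))).
The other lineage descending from that same node — the sister group — is the single tip OTU19.

OTU19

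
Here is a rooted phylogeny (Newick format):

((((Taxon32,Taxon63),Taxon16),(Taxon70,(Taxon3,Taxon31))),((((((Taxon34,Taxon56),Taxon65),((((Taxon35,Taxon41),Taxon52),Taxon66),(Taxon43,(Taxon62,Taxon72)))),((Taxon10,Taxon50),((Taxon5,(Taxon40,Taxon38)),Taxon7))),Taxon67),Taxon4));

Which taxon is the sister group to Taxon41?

Taxon35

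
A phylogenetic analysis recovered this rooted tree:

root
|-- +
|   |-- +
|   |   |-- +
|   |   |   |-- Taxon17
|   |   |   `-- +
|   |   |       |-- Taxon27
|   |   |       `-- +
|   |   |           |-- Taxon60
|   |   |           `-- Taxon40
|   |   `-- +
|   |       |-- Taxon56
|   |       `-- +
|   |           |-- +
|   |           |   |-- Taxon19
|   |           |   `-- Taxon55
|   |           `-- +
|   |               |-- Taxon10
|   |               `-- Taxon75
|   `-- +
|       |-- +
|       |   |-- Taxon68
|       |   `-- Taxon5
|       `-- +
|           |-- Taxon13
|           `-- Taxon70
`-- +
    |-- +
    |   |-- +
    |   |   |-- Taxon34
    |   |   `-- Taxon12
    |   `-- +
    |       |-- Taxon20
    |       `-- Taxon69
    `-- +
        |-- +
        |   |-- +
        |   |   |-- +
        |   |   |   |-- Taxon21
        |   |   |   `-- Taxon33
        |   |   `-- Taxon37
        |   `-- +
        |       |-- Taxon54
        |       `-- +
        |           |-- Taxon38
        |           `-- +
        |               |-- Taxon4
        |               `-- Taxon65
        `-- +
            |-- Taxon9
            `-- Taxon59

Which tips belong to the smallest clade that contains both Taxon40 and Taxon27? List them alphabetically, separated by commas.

Taxon27, Taxon40, Taxon60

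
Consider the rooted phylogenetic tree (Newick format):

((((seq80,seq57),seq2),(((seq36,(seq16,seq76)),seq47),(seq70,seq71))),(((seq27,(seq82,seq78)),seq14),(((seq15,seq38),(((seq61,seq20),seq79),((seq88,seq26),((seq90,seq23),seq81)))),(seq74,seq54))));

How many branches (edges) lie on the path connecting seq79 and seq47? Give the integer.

10

The MRCA of seq79 and seq47 is the root of the tree.
From seq79 up to that node: 6 branches. From seq47 up to the same node: 4 branches. Total: 6 + 4 = 10.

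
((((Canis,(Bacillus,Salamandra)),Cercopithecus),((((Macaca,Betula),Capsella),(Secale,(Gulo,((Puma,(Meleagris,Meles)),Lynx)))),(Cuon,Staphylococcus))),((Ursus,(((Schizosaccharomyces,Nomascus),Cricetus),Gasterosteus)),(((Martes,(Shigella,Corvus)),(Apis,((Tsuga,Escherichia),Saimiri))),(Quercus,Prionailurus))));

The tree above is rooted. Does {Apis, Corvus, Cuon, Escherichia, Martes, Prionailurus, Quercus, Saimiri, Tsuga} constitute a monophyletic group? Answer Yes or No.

The MRCA of the listed taxa is the root, so the smallest clade containing them is the whole tree.
That clade also contains Bacillus, Betula, Canis, Capsella, Cercopithecus, Cricetus, Gasterosteus, Gulo, Lynx, Macaca, Meleagris, Meles, Nomascus, Puma, Salamandra, Schizosaccharomyces, Secale, Shigella, Staphylococcus, Ursus, which are not in the proposed group, so the group is not monophyletic.

No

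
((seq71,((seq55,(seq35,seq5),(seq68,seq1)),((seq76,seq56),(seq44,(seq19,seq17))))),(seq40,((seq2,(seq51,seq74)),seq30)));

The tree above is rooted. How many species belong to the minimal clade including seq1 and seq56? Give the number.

The MRCA of seq1 and seq56 is the node subtending ((seq55,(seq35,seq5),(seq68,seq1)),((seq76,seq56),(seq44,(seq19,seq17)))).
That clade contains 10 terminal taxa: seq1, seq17, seq19, seq35, seq44, seq5, seq55, seq56, seq68, seq76.

10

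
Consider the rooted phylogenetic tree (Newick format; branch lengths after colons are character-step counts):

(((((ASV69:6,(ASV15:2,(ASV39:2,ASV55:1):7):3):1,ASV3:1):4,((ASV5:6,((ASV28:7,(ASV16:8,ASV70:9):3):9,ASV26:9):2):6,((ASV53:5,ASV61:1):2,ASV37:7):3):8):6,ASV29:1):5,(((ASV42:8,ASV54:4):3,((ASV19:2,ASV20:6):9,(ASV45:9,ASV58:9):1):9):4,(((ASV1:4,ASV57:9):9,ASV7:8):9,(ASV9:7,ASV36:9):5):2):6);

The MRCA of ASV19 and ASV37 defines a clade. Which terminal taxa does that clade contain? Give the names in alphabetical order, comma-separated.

ASV1, ASV15, ASV16, ASV19, ASV20, ASV26, ASV28, ASV29, ASV3, ASV36, ASV37, ASV39, ASV42, ASV45, ASV5, ASV53, ASV54, ASV55, ASV57, ASV58, ASV61, ASV69, ASV7, ASV70, ASV9

Tracing ASV19: it sits inside (ASV19,ASV20).
Tracing ASV37: it sits inside ((ASV53,ASV61),ASV37).
The smallest clade enclosing both is the whole tree (their MRCA is the root), so the answer is all 25 tips in alphabetical order.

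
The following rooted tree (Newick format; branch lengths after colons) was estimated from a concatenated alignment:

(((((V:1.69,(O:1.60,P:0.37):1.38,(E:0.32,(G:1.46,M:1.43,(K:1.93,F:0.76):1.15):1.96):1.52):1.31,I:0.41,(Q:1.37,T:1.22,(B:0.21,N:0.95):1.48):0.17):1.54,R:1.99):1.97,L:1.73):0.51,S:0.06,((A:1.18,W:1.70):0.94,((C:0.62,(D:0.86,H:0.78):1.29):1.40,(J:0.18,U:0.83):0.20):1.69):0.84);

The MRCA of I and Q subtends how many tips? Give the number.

The MRCA of I and Q is the node subtending ((V,(O,P),(E,(G,M,(K,F)))),I,(Q,T,(B,N))).
That clade contains 13 terminal taxa: B, E, F, G, I, K, M, N, O, P, Q, T, V.

13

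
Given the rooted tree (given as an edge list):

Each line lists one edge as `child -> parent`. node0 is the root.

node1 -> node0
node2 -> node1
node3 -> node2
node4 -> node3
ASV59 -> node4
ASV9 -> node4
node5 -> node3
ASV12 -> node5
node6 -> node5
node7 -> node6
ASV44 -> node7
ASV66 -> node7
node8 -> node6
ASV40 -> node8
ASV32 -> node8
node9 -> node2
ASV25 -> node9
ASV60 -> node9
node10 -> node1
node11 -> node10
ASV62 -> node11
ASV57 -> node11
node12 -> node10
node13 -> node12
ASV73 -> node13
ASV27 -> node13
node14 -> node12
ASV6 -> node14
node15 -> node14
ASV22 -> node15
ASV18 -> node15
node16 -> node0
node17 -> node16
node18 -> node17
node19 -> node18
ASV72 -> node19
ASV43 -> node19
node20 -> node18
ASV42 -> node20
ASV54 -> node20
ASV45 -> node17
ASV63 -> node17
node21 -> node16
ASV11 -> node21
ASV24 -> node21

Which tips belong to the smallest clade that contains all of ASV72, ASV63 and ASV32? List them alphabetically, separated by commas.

ASV11, ASV12, ASV18, ASV22, ASV24, ASV25, ASV27, ASV32, ASV40, ASV42, ASV43, ASV44, ASV45, ASV54, ASV57, ASV59, ASV6, ASV60, ASV62, ASV63, ASV66, ASV72, ASV73, ASV9

Tracing ASV72: it sits inside (ASV72,ASV43).
Tracing ASV63: it sits inside (((ASV72,ASV43),(ASV42,ASV54)),ASV45,ASV63).
Tracing ASV32: it sits inside (ASV40,ASV32).
The smallest clade enclosing all 3 is the whole tree (their MRCA is the root), so the answer is all 24 tips in alphabetical order.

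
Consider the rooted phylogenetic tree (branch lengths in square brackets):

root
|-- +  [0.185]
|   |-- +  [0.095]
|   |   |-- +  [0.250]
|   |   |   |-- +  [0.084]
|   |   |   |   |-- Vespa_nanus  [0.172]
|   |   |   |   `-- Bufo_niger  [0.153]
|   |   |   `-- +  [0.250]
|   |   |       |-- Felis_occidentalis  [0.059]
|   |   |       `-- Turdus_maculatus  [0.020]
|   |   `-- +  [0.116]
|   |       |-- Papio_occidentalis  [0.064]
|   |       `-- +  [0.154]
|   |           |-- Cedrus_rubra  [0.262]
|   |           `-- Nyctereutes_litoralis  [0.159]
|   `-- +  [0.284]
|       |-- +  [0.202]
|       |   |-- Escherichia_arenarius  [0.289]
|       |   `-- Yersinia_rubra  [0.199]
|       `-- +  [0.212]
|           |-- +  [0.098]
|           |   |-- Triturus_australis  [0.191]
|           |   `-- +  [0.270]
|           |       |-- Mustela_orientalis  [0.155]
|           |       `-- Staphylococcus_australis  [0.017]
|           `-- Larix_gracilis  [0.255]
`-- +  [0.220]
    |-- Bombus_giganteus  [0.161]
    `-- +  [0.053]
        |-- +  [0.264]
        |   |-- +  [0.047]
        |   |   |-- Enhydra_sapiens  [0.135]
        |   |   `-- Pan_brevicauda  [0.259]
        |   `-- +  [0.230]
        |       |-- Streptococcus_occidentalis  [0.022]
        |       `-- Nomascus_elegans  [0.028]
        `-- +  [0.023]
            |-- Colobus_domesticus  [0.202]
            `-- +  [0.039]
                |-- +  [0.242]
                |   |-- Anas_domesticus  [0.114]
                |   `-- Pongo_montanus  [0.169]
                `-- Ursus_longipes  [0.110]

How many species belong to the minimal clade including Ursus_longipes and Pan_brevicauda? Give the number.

8

The MRCA of Ursus_longipes and Pan_brevicauda is the node subtending (((Enhydra_sapiens,Pan_brevicauda),(Streptococcus_occidentalis,Nomascus_elegans)),(Colobus_domesticus,((Anas_domesticus,Pongo_montanus),Ursus_longipes))).
That clade contains 8 terminal taxa: Anas_domesticus, Colobus_domesticus, Enhydra_sapiens, Nomascus_elegans, Pan_brevicauda, Pongo_montanus, Streptococcus_occidentalis, Ursus_longipes.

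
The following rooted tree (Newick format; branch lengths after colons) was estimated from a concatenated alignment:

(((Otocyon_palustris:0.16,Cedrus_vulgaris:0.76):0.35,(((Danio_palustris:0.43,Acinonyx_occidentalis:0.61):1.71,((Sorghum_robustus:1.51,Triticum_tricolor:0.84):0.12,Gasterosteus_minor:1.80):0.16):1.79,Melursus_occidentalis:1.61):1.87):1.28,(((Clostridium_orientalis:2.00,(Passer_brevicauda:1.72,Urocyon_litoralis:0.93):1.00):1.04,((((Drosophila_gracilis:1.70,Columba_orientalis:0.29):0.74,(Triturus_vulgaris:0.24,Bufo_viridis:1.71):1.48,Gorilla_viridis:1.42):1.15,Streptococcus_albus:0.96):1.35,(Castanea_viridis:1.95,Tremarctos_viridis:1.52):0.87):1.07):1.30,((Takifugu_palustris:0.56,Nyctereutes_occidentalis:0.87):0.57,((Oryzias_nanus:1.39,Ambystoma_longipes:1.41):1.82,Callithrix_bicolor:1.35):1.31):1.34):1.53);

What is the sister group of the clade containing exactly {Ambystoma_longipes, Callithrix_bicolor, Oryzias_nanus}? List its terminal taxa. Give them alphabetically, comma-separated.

The clade containing exactly {Ambystoma_longipes, Callithrix_bicolor, Oryzias_nanus} attaches to the tree at the node subtending ((Takifugu_palustris,Nyctereutes_occidentalis),((Oryzias_nanus,Ambystoma_longipes),Callithrix_bicolor)).
The other lineage descending from that same node — the sister group — is (Takifugu_palustris,Nyctereutes_occidentalis); its 2 tips in alphabetical order are the answer.

Nyctereutes_occidentalis, Takifugu_palustris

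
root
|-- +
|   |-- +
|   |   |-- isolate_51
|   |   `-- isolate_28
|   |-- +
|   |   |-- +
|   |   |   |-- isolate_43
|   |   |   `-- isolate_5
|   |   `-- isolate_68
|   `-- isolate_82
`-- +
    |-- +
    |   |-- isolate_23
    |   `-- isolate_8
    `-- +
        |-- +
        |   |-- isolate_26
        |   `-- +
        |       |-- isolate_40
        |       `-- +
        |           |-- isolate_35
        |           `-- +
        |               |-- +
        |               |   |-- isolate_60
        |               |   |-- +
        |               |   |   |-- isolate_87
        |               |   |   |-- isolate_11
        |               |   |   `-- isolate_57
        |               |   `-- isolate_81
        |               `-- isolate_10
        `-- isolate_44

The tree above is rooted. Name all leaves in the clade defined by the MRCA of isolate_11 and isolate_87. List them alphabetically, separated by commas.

isolate_11, isolate_57, isolate_87

Tracing isolate_11: it sits inside (isolate_87,isolate_11,isolate_57).
Tracing isolate_87: it sits inside (isolate_87,isolate_11,isolate_57).
The smallest clade enclosing both is (isolate_87,isolate_11,isolate_57); the answer is its 3 terminal taxa in alphabetical order.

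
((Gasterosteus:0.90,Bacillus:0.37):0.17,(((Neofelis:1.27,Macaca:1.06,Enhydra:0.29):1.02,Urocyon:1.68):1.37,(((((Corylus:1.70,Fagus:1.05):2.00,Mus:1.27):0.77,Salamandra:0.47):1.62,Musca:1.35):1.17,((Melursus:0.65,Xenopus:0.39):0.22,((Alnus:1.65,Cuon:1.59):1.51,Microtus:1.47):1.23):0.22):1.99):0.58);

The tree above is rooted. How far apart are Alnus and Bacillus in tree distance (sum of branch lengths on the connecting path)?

7.72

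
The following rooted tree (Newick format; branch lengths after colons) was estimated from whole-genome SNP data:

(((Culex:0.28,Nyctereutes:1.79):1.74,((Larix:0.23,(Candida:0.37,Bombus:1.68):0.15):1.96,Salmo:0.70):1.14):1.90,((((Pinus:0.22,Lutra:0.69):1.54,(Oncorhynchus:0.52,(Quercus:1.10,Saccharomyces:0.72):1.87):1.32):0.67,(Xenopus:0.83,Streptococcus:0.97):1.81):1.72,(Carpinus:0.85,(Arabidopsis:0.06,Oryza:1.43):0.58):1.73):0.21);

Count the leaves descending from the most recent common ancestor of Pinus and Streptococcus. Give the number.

7

The MRCA of Pinus and Streptococcus is the node subtending (((Pinus,Lutra),(Oncorhynchus,(Quercus,Saccharomyces))),(Xenopus,Streptococcus)).
That clade contains 7 terminal taxa: Lutra, Oncorhynchus, Pinus, Quercus, Saccharomyces, Streptococcus, Xenopus.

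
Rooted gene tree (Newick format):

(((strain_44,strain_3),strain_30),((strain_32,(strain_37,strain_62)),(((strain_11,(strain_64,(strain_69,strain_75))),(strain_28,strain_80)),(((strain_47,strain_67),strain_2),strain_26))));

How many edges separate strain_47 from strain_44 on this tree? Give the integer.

9

The MRCA of strain_47 and strain_44 is the root of the tree.
From strain_47 up to that node: 6 branches. From strain_44 up to the same node: 3 branches. Total: 6 + 3 = 9.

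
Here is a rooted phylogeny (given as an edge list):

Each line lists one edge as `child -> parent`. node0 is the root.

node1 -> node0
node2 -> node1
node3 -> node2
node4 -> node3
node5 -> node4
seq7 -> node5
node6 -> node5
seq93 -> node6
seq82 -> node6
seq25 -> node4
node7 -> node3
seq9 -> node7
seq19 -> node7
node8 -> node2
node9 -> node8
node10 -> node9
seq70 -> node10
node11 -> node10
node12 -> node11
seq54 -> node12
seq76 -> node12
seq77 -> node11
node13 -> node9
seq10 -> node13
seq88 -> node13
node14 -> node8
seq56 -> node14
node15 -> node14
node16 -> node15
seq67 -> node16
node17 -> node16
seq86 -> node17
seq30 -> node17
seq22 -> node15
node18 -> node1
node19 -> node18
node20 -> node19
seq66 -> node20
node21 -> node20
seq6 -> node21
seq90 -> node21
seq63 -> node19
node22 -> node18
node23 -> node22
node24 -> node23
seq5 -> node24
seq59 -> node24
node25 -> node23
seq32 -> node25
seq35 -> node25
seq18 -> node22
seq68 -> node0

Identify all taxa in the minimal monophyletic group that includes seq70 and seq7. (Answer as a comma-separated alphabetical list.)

seq10, seq19, seq22, seq25, seq30, seq54, seq56, seq67, seq7, seq70, seq76, seq77, seq82, seq86, seq88, seq9, seq93

Tracing seq70: it sits inside (seq70,((seq54,seq76),seq77)).
Tracing seq7: it sits inside (seq7,(seq93,seq82)).
The smallest clade enclosing both is ((((seq7,(seq93,seq82)),seq25),(seq9,seq19)),(((seq70,((seq54,seq76),seq77)),(seq10,seq88)),(seq56,((seq67,(seq86,seq30)),seq22)))); the answer is its 17 terminal taxa in alphabetical order.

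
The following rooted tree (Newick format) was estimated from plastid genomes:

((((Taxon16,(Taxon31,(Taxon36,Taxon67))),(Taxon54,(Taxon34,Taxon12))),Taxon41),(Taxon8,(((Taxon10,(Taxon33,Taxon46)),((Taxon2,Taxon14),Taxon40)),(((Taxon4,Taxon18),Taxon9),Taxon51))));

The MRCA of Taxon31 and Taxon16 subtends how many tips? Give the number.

The MRCA of Taxon31 and Taxon16 is the node subtending (Taxon16,(Taxon31,(Taxon36,Taxon67))).
That clade contains 4 terminal taxa: Taxon16, Taxon31, Taxon36, Taxon67.

4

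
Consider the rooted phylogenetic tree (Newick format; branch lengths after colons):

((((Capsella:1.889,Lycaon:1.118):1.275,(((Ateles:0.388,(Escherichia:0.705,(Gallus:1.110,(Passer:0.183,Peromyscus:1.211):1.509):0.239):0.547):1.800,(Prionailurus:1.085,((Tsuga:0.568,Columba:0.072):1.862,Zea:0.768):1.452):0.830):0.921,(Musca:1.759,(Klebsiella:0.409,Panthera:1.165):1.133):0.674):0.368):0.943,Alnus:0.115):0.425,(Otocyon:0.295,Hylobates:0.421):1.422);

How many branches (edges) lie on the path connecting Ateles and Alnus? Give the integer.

6

The MRCA of Ateles and Alnus is the node subtending (((Capsella,Lycaon),(((Ateles,(Escherichia,(Gallus,(Passer,Peromyscus)))),(Prionailurus,((Tsuga,Columba),Zea))),(Musca,(Klebsiella,Panthera)))),Alnus).
From Ateles up to that node: 5 branches. From Alnus up to the same node: 1 branch. Total: 5 + 1 = 6.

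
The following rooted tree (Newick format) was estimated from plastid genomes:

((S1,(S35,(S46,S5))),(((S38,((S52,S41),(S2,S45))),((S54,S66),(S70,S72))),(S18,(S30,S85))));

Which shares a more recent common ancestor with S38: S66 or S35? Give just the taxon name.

S66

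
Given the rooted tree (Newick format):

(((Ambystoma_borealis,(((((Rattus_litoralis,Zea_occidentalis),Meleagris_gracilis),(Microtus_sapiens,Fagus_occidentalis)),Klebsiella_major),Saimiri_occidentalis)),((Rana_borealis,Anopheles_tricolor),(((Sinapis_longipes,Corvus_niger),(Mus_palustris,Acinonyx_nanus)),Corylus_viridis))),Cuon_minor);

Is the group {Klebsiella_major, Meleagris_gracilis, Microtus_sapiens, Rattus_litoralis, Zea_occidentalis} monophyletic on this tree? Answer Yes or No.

The MRCA of the listed taxa subtends ((((Rattus_litoralis,Zea_occidentalis),Meleagris_gracilis),(Microtus_sapiens,Fagus_occidentalis)),Klebsiella_major).
That clade also contains Fagus_occidentalis, which is not in the proposed group, so the group is not monophyletic.

No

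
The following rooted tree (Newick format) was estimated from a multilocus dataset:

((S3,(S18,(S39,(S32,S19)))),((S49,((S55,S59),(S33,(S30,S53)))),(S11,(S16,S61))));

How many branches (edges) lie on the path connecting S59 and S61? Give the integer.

7

The MRCA of S59 and S61 is the node subtending ((S49,((S55,S59),(S33,(S30,S53)))),(S11,(S16,S61))).
From S59 up to that node: 4 branches. From S61 up to the same node: 3 branches. Total: 4 + 3 = 7.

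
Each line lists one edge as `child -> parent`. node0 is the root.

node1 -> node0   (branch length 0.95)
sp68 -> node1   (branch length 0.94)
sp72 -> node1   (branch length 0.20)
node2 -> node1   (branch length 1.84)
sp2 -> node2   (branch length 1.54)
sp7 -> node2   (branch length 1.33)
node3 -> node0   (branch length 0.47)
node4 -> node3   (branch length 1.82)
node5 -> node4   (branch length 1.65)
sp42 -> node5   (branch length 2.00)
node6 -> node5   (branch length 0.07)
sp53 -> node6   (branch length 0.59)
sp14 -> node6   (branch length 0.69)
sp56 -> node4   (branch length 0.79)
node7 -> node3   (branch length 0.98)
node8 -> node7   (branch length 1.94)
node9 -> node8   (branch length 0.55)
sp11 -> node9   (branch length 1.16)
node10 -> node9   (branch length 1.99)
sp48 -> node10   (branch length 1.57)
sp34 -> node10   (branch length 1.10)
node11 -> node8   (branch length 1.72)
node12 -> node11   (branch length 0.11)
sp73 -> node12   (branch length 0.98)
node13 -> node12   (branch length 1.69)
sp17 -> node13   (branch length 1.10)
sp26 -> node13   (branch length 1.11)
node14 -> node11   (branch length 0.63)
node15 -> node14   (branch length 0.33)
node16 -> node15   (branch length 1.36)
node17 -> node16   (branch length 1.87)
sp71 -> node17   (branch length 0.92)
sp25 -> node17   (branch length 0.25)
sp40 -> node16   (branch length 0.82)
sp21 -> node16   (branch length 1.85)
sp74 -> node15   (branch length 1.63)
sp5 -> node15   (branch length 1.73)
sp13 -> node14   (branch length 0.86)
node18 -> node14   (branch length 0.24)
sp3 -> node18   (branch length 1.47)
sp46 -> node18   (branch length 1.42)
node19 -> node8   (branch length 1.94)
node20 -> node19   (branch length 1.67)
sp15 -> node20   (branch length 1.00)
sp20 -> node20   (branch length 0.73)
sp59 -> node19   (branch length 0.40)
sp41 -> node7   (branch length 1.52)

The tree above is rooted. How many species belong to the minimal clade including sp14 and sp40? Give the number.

The MRCA of sp14 and sp40 is the node subtending (((sp42,(sp53,sp14)),sp56),(((sp11,(sp48,sp34)),((sp73,(sp17,sp26)),((((sp71,sp25),sp40,sp21),sp74,sp5),sp13,(sp3,sp46))),((sp15,sp20),sp59)),sp41)).
That clade contains 23 terminal taxa: sp11, sp13, sp14, sp15, sp17, sp20, sp21, sp25, sp26, sp3, sp34, sp40, sp41, sp42, sp46, sp48, sp5, sp53, sp56, sp59, sp71, sp73, sp74.

23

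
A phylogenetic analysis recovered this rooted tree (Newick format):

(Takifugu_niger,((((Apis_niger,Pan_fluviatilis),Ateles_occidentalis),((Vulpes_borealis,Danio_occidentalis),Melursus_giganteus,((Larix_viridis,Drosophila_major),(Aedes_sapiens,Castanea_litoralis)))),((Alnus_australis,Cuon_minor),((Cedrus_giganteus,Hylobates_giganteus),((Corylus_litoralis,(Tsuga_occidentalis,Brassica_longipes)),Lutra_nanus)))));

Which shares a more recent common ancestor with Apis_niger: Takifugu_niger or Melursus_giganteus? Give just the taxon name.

The MRCA of Apis_niger and Melursus_giganteus subtends (((Apis_niger,Pan_fluviatilis),Ateles_occidentalis),((Vulpes_borealis,Danio_occidentalis),Melursus_giganteus,((Larix_viridis,Drosophila_major),(Aedes_sapiens,Castanea_litoralis)))) (10 taxa).
The MRCA of Apis_niger and Takifugu_niger is the root, subtending the entire tree (19 taxa).
The first is nested inside the second, so Apis_niger shares a more recent common ancestor with Melursus_giganteus.

Melursus_giganteus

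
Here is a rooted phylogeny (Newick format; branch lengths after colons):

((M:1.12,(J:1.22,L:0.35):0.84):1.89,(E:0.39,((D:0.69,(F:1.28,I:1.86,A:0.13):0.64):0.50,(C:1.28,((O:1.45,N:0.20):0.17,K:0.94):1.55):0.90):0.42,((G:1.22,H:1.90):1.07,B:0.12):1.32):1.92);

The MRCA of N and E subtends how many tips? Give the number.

12

The MRCA of N and E is the node subtending (E,((D,(F,I,A)),(C,((O,N),K))),((G,H),B)).
That clade contains 12 terminal taxa: A, B, C, D, E, F, G, H, I, K, N, O.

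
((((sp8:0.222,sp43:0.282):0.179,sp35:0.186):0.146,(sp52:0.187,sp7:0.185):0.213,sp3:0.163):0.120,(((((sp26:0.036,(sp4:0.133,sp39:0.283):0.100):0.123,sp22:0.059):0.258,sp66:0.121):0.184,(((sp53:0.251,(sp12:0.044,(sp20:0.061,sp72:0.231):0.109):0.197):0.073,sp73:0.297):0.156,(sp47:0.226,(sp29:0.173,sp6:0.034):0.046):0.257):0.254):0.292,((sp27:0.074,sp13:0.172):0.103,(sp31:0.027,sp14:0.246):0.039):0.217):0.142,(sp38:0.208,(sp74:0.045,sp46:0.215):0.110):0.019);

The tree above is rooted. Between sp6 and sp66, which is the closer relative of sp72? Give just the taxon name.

The MRCA of sp72 and sp6 subtends (((sp53,(sp12,(sp20,sp72))),sp73),(sp47,(sp29,sp6))) (8 taxa).
The MRCA of sp72 and sp66 subtends ((((sp26,(sp4,sp39)),sp22),sp66),(((sp53,(sp12,(sp20,sp72))),sp73),(sp47,(sp29,sp6)))) (13 taxa).
The first is nested inside the second, so sp72 shares a more recent common ancestor with sp6.

sp6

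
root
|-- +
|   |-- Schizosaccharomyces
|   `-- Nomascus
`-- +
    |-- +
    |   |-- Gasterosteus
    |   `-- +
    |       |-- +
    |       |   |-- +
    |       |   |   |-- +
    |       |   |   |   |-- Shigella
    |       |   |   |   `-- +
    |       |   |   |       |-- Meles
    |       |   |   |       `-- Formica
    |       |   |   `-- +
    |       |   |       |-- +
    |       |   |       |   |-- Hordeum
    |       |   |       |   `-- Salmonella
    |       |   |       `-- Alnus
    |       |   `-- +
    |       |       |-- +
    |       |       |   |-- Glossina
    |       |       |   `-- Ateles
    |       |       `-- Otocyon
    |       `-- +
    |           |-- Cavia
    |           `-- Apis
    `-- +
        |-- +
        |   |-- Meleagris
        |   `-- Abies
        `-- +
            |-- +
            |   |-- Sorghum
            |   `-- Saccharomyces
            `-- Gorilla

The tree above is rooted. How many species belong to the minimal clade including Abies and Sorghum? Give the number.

5

The MRCA of Abies and Sorghum is the node subtending ((Meleagris,Abies),((Sorghum,Saccharomyces),Gorilla)).
That clade contains 5 terminal taxa: Abies, Gorilla, Meleagris, Saccharomyces, Sorghum.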